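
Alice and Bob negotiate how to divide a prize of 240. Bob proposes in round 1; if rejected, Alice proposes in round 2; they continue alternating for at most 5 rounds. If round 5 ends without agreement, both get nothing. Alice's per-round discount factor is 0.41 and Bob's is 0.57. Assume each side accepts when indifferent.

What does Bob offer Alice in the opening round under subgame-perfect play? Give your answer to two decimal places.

Round 5 (Bob proposes): Alice will accept anything ≥ 0, so Bob offers 0 and keeps 240.
Round 4 (Alice proposes): Bob can get 240 next round, worth 0.57 × 240 = 136.8 now; Alice offers that and keeps 103.2.
Round 3 (Bob proposes): Alice can get 103.2 next round, worth 0.41 × 103.2 = 42.312 now; Bob offers that and keeps 197.688.
Round 2 (Alice proposes): Bob can get 197.688 next round, worth 0.57 × 197.688 = 112.68216 now. Alice offers 112.68216 and keeps 240 − 112.68216 = 127.31784.
Round 1 (Bob proposes): Alice can get 127.31784 next round, worth 0.41 × 127.31784 = 52.2003144 now; Bob offers that and keeps 187.7996856.

52.20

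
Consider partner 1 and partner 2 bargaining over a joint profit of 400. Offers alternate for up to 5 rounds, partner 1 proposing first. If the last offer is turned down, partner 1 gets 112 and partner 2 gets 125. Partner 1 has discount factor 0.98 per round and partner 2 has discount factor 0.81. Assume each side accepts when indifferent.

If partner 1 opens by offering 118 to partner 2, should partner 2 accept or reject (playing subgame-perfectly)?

Accept

Round 5 (partner 1 proposes): partner 2 gets 125 if talks fail, so partner 1 offers 125 and keeps 275.
Round 4 (partner 2 proposes): partner 1 can get 275 next round, worth 0.98 × 275 = 269.5 now; partner 2 offers that and keeps 130.5.
Round 3 (partner 1 proposes): partner 2 can get 130.5 next round, worth 0.81 × 130.5 = 105.705 now. Partner 1 offers 105.705 and keeps 400 − 105.705 = 294.295.
Round 2 (partner 2 proposes): partner 1 can get 294.295 next round, worth 0.98 × 294.295 = 288.4091 now; partner 2 offers that and keeps 111.5909.
So by rejecting in round 1, partner 2 gets 111.5909 next round, worth 0.81 × 111.5909 = 90.388629 now.
Offer 118 ≥ 90.388629, so partner 2 accepts.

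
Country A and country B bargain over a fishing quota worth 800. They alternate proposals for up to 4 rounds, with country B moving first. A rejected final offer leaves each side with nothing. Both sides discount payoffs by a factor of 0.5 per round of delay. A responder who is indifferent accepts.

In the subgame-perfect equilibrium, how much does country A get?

300

Work backward from the last round.
Round 4 (country A proposes): rejection yields 0 for country B; country A offers 0 and keeps 800.
Round 3 (country B proposes): country A can get 800 next round, worth 0.5 × 800 = 400 now; country B offers that and keeps 400.
Round 2 (country A proposes): country B can get 400 next round, worth 0.5 × 400 = 200 now. Country A offers 200 and keeps 800 − 200 = 600.
Round 1 (country B proposes): country A can get 600 next round, worth 0.5 × 600 = 300 now; country B offers that and keeps 500.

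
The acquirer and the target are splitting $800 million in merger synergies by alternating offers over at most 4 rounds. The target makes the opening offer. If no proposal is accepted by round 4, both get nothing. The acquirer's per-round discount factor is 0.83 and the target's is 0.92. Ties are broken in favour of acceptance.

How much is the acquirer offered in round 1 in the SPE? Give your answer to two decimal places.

560.15

Round 4 (the acquirer proposes): rejection yields 0 for the target; the acquirer offers 0 and keeps 800.
Round 3 (the target proposes): the acquirer can get 800 next round, worth 0.83 × 800 = 664 now, so the target offers 664, keeping 136.
Round 2 (the acquirer proposes): the target can get 136 next round, worth 0.92 × 136 = 125.12 now; the acquirer offers that and keeps 674.88.
Round 1 (the target proposes): the acquirer can get 674.88 next round, worth 0.83 × 674.88 = 560.1504 now; the target offers that and keeps 239.8496.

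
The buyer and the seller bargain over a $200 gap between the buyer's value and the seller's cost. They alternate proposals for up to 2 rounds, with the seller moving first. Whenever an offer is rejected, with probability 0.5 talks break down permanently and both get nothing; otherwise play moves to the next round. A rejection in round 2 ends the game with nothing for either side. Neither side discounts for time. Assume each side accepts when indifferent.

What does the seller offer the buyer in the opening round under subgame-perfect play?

100

By backward induction:
Round 2 (the buyer proposes): the seller will accept anything ≥ 0, so the buyer offers 0 and keeps 200.
Round 1 (the seller proposes): rejecting gives the buyer an expected 0.5 × 200 = 100. The seller offers 100 and keeps 200 − 100 = 100.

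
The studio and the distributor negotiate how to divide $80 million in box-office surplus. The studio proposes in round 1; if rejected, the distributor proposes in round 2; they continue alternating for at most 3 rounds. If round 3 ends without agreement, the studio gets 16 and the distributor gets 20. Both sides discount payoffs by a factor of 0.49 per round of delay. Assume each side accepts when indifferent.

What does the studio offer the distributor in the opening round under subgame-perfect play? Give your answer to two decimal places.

Work backward from the last round.
Round 3 (the studio proposes): the distributor gets 20 if talks fail, so the studio offers 20 and keeps 60.
Round 2 (the distributor proposes): the studio can get 60 next round, worth 0.49 × 60 = 29.4 now, so the distributor offers 29.4, keeping 50.6.
Round 1 (the studio proposes): the distributor can get 50.6 next round, worth 0.49 × 50.6 = 24.794 now, so the studio offers 24.794, keeping 55.206.

24.79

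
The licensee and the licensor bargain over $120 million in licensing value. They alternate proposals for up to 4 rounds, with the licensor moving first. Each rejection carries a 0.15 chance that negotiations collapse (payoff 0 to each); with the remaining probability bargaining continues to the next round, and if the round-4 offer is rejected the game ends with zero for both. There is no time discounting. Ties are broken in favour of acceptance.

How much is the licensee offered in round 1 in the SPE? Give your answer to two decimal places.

89.00

Round 4 (the licensee proposes): the licensor will accept anything ≥ 0, so the licensee offers 0 and keeps 120.
Round 3 (the licensor proposes): rejecting gives the licensee an expected 0.85 × 120 = 102. The licensor offers 102 and keeps 120 − 102 = 18.
Round 2 (the licensee proposes): rejecting gives the licensor an expected 0.85 × 18 = 15.3. The licensee offers 15.3 and keeps 120 − 15.3 = 104.7.
Round 1 (the licensor proposes): rejecting gives the licensee an expected 0.85 × 104.7 = 88.995. The licensor offers 88.995 and keeps 120 − 88.995 = 31.005.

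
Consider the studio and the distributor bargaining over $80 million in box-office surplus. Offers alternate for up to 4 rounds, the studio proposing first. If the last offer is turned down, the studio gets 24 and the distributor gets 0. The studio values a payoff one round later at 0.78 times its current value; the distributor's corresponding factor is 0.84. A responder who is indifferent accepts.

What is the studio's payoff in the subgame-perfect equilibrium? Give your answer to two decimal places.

Round 4 (the distributor proposes): the studio gets 24 if talks fail, so the distributor offers 24 and keeps 56.
Round 3 (the studio proposes): the distributor can get 56 next round, worth 0.84 × 56 = 47.04 now; the studio offers that and keeps 32.96.
Round 2 (the distributor proposes): the studio can get 32.96 next round, worth 0.78 × 32.96 = 25.7088 now; the distributor offers that and keeps 54.2912.
Round 1 (the studio proposes): the distributor can get 54.2912 next round, worth 0.84 × 54.2912 = 45.604608 now, so the studio offers 45.604608, keeping 34.395392.

34.40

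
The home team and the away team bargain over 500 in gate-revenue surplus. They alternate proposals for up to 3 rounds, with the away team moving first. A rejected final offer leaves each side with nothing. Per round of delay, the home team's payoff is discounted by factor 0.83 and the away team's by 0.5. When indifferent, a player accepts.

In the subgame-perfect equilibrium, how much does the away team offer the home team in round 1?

207.5

Solve by backward induction from round 3.
Round 3 (the away team proposes): the home team will accept anything ≥ 0, so the away team offers 0 and keeps 500.
Round 2 (the home team proposes): the away team can get 500 next round, worth 0.5 × 500 = 250 now. The home team offers 250 and keeps 500 − 250 = 250.
Round 1 (the away team proposes): the home team can get 250 next round, worth 0.83 × 250 = 207.5 now, so the away team offers 207.5, keeping 292.5.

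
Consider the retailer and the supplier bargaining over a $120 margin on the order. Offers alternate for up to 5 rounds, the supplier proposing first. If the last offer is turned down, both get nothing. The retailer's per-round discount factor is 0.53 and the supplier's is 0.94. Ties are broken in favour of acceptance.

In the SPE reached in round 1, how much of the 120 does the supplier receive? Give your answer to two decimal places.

114.28

Round 5 (the supplier proposes): rejection yields 0 for the retailer; the supplier offers 0 and keeps 120.
Round 4 (the retailer proposes): the supplier can get 120 next round, worth 0.94 × 120 = 112.8 now, so the retailer offers 112.8, keeping 7.2.
Round 3 (the supplier proposes): the retailer can get 7.2 next round, worth 0.53 × 7.2 = 3.816 now; the supplier offers that and keeps 116.184.
Round 2 (the retailer proposes): the supplier can get 116.184 next round, worth 0.94 × 116.184 = 109.21296 now, so the retailer offers 109.21296, keeping 10.78704.
Round 1 (the supplier proposes): the retailer can get 10.78704 next round, worth 0.53 × 10.78704 = 5.7171312 now, so the supplier offers 5.7171312, keeping 114.2828688.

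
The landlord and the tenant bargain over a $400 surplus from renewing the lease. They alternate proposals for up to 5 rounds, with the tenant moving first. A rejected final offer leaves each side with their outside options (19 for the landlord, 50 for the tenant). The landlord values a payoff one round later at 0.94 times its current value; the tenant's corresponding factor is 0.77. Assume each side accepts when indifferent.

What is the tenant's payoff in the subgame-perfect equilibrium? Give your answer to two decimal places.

240.97

Work backward from the last round.
Round 5 (the tenant proposes): the landlord gets 19 if talks fail, so the tenant offers 19 and keeps 381.
Round 4 (the landlord proposes): the tenant can get 381 next round, worth 0.77 × 381 = 293.37 now; the landlord offers that and keeps 106.63.
Round 3 (the tenant proposes): the landlord can get 106.63 next round, worth 0.94 × 106.63 = 100.2322 now; the tenant offers that and keeps 299.7678.
Round 2 (the landlord proposes): the tenant can get 299.7678 next round, worth 0.77 × 299.7678 = 230.821206 now; the landlord offers that and keeps 169.178794.
Round 1 (the tenant proposes): the landlord can get 169.178794 next round, worth 0.94 × 169.178794 = 159.02806636 now, so the tenant offers 159.02806636, keeping 240.97193364.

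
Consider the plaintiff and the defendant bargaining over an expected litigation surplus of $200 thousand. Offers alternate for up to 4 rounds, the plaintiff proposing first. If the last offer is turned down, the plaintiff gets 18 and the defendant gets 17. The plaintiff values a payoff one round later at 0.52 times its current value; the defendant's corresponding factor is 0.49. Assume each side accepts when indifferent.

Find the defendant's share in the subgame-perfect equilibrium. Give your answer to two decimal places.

69.76

Solve by backward induction from round 4.
Round 4 (the defendant proposes): the plaintiff gets 18 if talks fail, so the defendant offers 18 and keeps 182.
Round 3 (the plaintiff proposes): the defendant can get 182 next round, worth 0.49 × 182 = 89.18 now, so the plaintiff offers 89.18, keeping 110.82.
Round 2 (the defendant proposes): the plaintiff can get 110.82 next round, worth 0.52 × 110.82 = 57.6264 now, so the defendant offers 57.6264, keeping 142.3736.
Round 1 (the plaintiff proposes): the defendant can get 142.3736 next round, worth 0.49 × 142.3736 = 69.763064 now, so the plaintiff offers 69.763064, keeping 130.236936.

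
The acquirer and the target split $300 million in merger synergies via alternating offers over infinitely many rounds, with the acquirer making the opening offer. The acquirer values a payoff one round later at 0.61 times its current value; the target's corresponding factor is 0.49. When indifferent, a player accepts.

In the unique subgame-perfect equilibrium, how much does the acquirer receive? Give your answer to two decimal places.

Let x be the acquirer's share when the acquirer proposes and y be the target's share when the target proposes.
The target accepts iff offered ≥ 0.49·y, so x = 300 − 0.49y. Symmetrically y = 300 − 0.61x.
Substituting: x = 300 − 0.49(300 − 0.61x), giving x(1 − 0.61·0.49) = 300(1 − 0.49).
So x = 300 × 0.51 / 0.7011 ≈ 218.2285, and the target receives 300 − x ≈ 81.7715.

218.23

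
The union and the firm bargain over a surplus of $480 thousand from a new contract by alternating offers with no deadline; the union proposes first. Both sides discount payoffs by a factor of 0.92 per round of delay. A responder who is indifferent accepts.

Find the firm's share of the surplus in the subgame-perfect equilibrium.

In a stationary SPE each proposer offers the other exactly their discounted continuation value.
If the union keeps x when proposing and the firm keeps y when proposing, then x = 480 − 0.92y and y = 480 − 0.92x.
Solving: x = 480(1 − 0.92) / (1 − 0.92·0.92) = 38.4 / 0.1536 = 250.
The firm gets 480 − 250 = 230.

230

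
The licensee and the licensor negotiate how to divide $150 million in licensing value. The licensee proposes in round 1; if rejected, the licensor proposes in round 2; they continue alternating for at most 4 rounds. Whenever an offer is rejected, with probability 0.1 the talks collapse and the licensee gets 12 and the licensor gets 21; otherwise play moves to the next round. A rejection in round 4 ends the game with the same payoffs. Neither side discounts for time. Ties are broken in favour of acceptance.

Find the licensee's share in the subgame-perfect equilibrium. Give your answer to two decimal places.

Round 4 (the licensor proposes): the licensee gets 12 if talks fail, so the licensor offers 12 and keeps 138.
Round 3 (the licensee proposes): rejecting gives the licensor an expected 0.9 × 138 + 0.1 × 21 = 126.3; the licensee offers that and keeps 23.7.
Round 2 (the licensor proposes): rejecting gives the licensee an expected 0.9 × 23.7 + 0.1 × 12 = 22.53, so the licensor offers 22.53, keeping 127.47.
Round 1 (the licensee proposes): rejecting gives the licensor an expected 0.9 × 127.47 + 0.1 × 21 = 116.823. The licensee offers 116.823 and keeps 150 − 116.823 = 33.177.

33.18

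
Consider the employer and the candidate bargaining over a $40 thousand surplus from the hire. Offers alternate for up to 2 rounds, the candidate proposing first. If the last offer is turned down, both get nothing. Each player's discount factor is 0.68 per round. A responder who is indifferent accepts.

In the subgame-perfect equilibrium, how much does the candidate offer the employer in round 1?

Round 2 (the employer proposes): the candidate will accept anything ≥ 0, so the employer offers 0 and keeps 40.
Round 1 (the candidate proposes): the employer can get 40 next round, worth 0.68 × 40 = 27.2 now. The candidate offers 27.2 and keeps 40 − 27.2 = 12.8.

27.2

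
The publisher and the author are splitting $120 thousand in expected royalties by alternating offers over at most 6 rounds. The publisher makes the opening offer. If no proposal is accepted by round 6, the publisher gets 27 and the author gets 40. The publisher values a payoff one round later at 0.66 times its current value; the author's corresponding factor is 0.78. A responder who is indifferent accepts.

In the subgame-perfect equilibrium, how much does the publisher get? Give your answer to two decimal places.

Solve by backward induction from round 6.
Round 6 (the author proposes): the publisher gets 27 if talks fail, so the author offers 27 and keeps 93.
Round 5 (the publisher proposes): the author can get 93 next round, worth 0.78 × 93 = 72.54 now. The publisher offers 72.54 and keeps 120 − 72.54 = 47.46.
Round 4 (the author proposes): the publisher can get 47.46 next round, worth 0.66 × 47.46 = 31.3236 now. The author offers 31.3236 and keeps 120 − 31.3236 = 88.6764.
Round 3 (the publisher proposes): the author can get 88.6764 next round, worth 0.78 × 88.6764 = 69.167592 now; the publisher offers that and keeps 50.832408.
Round 2 (the author proposes): the publisher can get 50.832408 next round, worth 0.66 × 50.832408 = 33.54938928 now, so the author offers 33.54938928, keeping 86.45061072.
Round 1 (the publisher proposes): the author can get 86.45061072 next round, worth 0.78 × 86.45061072 = 67.4314763616 now. The publisher offers 67.4314763616 and keeps 120 − 67.4314763616 = 52.5685236384.

52.57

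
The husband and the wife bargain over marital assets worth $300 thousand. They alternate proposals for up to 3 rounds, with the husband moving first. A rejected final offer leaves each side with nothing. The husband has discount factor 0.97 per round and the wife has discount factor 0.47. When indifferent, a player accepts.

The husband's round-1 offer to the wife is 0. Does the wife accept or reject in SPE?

Round 3 (the husband proposes): the wife will accept anything ≥ 0, so the husband offers 0 and keeps 300.
Round 2 (the wife proposes): the husband can get 300 next round, worth 0.97 × 300 = 291 now, so the wife offers 291, keeping 9.
So by rejecting in round 1, the wife gets 9 next round, worth 0.47 × 9 = 4.23 now.
Offer 0 < 4.23, so the wife rejects.

Reject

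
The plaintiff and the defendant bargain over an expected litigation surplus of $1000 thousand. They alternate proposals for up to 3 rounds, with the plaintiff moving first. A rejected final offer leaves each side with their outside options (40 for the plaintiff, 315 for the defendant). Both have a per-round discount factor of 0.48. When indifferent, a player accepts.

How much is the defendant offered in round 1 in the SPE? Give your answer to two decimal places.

322.18

Round 3 (the plaintiff proposes): the defendant gets 315 if talks fail, so the plaintiff offers 315 and keeps 685.
Round 2 (the defendant proposes): the plaintiff can get 685 next round, worth 0.48 × 685 = 328.8 now, so the defendant offers 328.8, keeping 671.2.
Round 1 (the plaintiff proposes): the defendant can get 671.2 next round, worth 0.48 × 671.2 = 322.176 now, so the plaintiff offers 322.176, keeping 677.824.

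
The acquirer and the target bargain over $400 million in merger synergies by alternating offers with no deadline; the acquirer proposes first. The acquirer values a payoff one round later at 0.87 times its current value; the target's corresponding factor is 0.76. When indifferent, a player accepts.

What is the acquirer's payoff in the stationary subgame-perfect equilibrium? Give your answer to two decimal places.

283.35

Let x be the acquirer's share when the acquirer proposes and y be the target's share when the target proposes.
The target accepts iff offered ≥ 0.76·y, so x = 400 − 0.76y. Symmetrically y = 400 − 0.87x.
Substituting: x = 400 − 0.76(400 − 0.87x), giving x(1 − 0.87·0.76) = 400(1 − 0.76).
So x = 400 × 0.24 / 0.3388 ≈ 283.3530, and the target receives 400 − x ≈ 116.6470.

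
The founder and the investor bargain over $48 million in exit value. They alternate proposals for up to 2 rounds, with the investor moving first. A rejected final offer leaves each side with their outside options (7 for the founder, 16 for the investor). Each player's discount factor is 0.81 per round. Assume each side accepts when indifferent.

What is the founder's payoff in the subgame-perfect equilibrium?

25.92

Round 2 (the founder proposes): the investor gets 16 if talks fail, so the founder offers 16 and keeps 32.
Round 1 (the investor proposes): the founder can get 32 next round, worth 0.81 × 32 = 25.92 now; the investor offers that and keeps 22.08.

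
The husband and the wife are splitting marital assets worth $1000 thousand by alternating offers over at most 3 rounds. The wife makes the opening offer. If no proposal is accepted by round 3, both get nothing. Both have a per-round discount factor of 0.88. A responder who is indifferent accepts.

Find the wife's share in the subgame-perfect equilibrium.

Round 3 (the wife proposes): the husband will accept anything ≥ 0, so the wife offers 0 and keeps 1000.
Round 2 (the husband proposes): the wife can get 1000 next round, worth 0.88 × 1000 = 880 now; the husband offers that and keeps 120.
Round 1 (the wife proposes): the husband can get 120 next round, worth 0.88 × 120 = 105.6 now, so the wife offers 105.6, keeping 894.4.

894.4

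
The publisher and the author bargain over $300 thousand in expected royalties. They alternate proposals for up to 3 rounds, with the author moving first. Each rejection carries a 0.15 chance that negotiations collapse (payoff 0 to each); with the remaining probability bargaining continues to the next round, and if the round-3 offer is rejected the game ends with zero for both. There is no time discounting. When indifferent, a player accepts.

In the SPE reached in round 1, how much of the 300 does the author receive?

261.75

Round 3 (the author proposes): the publisher will accept anything ≥ 0, so the author offers 0 and keeps 300.
Round 2 (the publisher proposes): rejecting gives the author an expected 0.85 × 300 = 255. The publisher offers 255 and keeps 300 − 255 = 45.
Round 1 (the author proposes): rejecting gives the publisher an expected 0.85 × 45 = 38.25. The author offers 38.25 and keeps 300 − 38.25 = 261.75.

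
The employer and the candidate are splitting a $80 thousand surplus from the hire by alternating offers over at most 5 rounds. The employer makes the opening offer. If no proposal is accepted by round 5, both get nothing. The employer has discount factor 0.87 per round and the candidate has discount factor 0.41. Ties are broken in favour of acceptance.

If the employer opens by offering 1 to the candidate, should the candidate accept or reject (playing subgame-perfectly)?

Reject

Work out the candidate's continuation value if the offer is rejected.
Round 5 (the employer proposes): rejection yields 0 for the candidate; the employer offers 0 and keeps 80.
Round 4 (the candidate proposes): the employer can get 80 next round, worth 0.87 × 80 = 69.6 now, so the candidate offers 69.6, keeping 10.4.
Round 3 (the employer proposes): the candidate can get 10.4 next round, worth 0.41 × 10.4 = 4.264 now. The employer offers 4.264 and keeps 80 − 4.264 = 75.736.
Round 2 (the candidate proposes): the employer can get 75.736 next round, worth 0.87 × 75.736 = 65.89032 now. The candidate offers 65.89032 and keeps 80 − 65.89032 = 14.10968.
So by rejecting in round 1, the candidate gets 14.10968 next round, worth 0.41 × 14.10968 = 5.7849688 now.
Offer 1 < 5.7849688, so the candidate rejects.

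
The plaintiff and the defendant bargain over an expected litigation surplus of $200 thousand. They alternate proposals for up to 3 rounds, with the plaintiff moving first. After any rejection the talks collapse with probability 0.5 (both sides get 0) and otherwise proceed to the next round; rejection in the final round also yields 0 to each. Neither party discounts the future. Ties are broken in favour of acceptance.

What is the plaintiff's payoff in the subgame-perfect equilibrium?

Round 3 (the plaintiff proposes): the defendant will accept anything ≥ 0, so the plaintiff offers 0 and keeps 200.
Round 2 (the defendant proposes): rejecting gives the plaintiff an expected 0.5 × 200 = 100, so the defendant offers 100, keeping 100.
Round 1 (the plaintiff proposes): rejecting gives the defendant an expected 0.5 × 100 = 50; the plaintiff offers that and keeps 150.

150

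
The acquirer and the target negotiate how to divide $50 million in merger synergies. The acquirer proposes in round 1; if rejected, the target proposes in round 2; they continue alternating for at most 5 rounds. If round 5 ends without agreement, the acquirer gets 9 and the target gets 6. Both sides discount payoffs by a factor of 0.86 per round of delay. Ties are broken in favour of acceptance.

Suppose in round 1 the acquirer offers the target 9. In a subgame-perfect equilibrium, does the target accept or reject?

Reject

Round 5 (the acquirer proposes): the target gets 6 if talks fail, so the acquirer offers 6 and keeps 44.
Round 4 (the target proposes): the acquirer can get 44 next round, worth 0.86 × 44 = 37.84 now; the target offers that and keeps 12.16.
Round 3 (the acquirer proposes): the target can get 12.16 next round, worth 0.86 × 12.16 = 10.4576 now. The acquirer offers 10.4576 and keeps 50 − 10.4576 = 39.5424.
Round 2 (the target proposes): the acquirer can get 39.5424 next round, worth 0.86 × 39.5424 = 34.006464 now; the target offers that and keeps 15.993536.
So by rejecting in round 1, the target gets 15.993536 next round, worth 0.86 × 15.993536 = 13.75444096 now.
Offer 9 < 13.75444096, so the target rejects.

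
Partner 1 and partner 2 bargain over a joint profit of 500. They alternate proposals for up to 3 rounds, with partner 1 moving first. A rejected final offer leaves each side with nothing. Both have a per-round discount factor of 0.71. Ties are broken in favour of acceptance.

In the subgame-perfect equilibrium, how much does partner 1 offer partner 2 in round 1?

102.95

Round 3 (partner 1 proposes): partner 2 will accept anything ≥ 0, so partner 1 offers 0 and keeps 500.
Round 2 (partner 2 proposes): partner 1 can get 500 next round, worth 0.71 × 500 = 355 now, so partner 2 offers 355, keeping 145.
Round 1 (partner 1 proposes): partner 2 can get 145 next round, worth 0.71 × 145 = 102.95 now, so partner 1 offers 102.95, keeping 397.05.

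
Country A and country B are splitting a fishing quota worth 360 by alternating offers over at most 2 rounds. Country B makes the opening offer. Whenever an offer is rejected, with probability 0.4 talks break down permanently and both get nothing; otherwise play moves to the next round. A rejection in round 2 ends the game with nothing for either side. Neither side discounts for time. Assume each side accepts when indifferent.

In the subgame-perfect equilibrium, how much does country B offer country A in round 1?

216

Round 2 (country A proposes): rejection yields 0 for country B; country A offers 0 and keeps 360.
Round 1 (country B proposes): rejecting gives country A an expected 0.6 × 360 = 216, so country B offers 216, keeping 144.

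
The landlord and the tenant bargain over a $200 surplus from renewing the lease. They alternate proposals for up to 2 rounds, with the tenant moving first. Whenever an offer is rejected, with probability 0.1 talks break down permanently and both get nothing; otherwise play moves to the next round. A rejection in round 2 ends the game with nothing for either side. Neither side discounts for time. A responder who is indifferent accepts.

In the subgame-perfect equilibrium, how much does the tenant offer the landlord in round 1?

180

Round 2 (the landlord proposes): the tenant will accept anything ≥ 0, so the landlord offers 0 and keeps 200.
Round 1 (the tenant proposes): rejecting gives the landlord an expected 0.9 × 200 = 180. The tenant offers 180 and keeps 200 − 180 = 20.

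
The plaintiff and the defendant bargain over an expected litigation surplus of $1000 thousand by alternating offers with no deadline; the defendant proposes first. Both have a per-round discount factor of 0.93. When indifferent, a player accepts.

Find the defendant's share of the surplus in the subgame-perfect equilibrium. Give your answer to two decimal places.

518.13

When the defendant proposes, the plaintiff accepts any offer worth at least 0.93 times what the plaintiff would get by proposing next round; and vice versa.
This gives x = 1000 − 0.93y and y = 1000 − 0.93x, where x and y are each side's share when it proposes.
Hence (1 − 0.93·0.93)x = 1000(1 − 0.93), i.e. 0.1351·x = 70.
x ≈ 518.1347; the plaintiff's share is 1000 − x ≈ 481.8653.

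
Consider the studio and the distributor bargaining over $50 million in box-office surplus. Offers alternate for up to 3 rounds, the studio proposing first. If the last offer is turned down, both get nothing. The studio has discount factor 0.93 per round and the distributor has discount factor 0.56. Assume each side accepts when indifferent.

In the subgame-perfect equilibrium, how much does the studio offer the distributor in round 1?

1.96

Work backward from the last round.
Round 3 (the studio proposes): rejection yields 0 for the distributor; the studio offers 0 and keeps 50.
Round 2 (the distributor proposes): the studio can get 50 next round, worth 0.93 × 50 = 46.5 now; the distributor offers that and keeps 3.5.
Round 1 (the studio proposes): the distributor can get 3.5 next round, worth 0.56 × 3.5 = 1.96 now, so the studio offers 1.96, keeping 48.04.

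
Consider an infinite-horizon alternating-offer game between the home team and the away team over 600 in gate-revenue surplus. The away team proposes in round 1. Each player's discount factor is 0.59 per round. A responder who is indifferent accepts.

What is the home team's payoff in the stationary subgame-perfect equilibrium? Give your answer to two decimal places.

222.64

Let x be the away team's share when the away team proposes and y be the home team's share when the home team proposes.
The home team accepts iff offered ≥ 0.59·y, so x = 600 − 0.59y. Symmetrically y = 600 − 0.59x.
Substituting: x = 600 − 0.59(600 − 0.59x), giving x(1 − 0.59·0.59) = 600(1 − 0.59).
So x = 600 × 0.41 / 0.6519 ≈ 377.3585, and the home team receives 600 − x ≈ 222.6415.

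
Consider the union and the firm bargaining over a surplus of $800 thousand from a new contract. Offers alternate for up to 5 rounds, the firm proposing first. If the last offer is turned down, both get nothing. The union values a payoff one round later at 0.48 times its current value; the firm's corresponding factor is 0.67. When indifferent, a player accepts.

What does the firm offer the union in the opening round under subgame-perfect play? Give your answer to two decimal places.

Round 5 (the firm proposes): rejection yields 0 for the union; the firm offers 0 and keeps 800.
Round 4 (the union proposes): the firm can get 800 next round, worth 0.67 × 800 = 536 now. The union offers 536 and keeps 800 − 536 = 264.
Round 3 (the firm proposes): the union can get 264 next round, worth 0.48 × 264 = 126.72 now, so the firm offers 126.72, keeping 673.28.
Round 2 (the union proposes): the firm can get 673.28 next round, worth 0.67 × 673.28 = 451.0976 now. The union offers 451.0976 and keeps 800 − 451.0976 = 348.9024.
Round 1 (the firm proposes): the union can get 348.9024 next round, worth 0.48 × 348.9024 = 167.473152 now. The firm offers 167.473152 and keeps 800 − 167.473152 = 632.526848.

167.47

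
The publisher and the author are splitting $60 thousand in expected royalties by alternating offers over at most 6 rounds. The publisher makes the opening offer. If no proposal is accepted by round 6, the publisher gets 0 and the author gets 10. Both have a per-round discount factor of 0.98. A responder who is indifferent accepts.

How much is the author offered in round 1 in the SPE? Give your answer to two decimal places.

By backward induction:
Round 6 (the author proposes): the publisher will accept anything ≥ 0, so the author offers 0 and keeps 60.
Round 5 (the publisher proposes): the author can get 60 next round, worth 0.98 × 60 = 58.8 now. The publisher offers 58.8 and keeps 60 − 58.8 = 1.2.
Round 4 (the author proposes): the publisher can get 1.2 next round, worth 0.98 × 1.2 = 1.176 now, so the author offers 1.176, keeping 58.824.
Round 3 (the publisher proposes): the author can get 58.824 next round, worth 0.98 × 58.824 = 57.64752 now. The publisher offers 57.64752 and keeps 60 − 57.64752 = 2.35248.
Round 2 (the author proposes): the publisher can get 2.35248 next round, worth 0.98 × 2.35248 = 2.3054304 now, so the author offers 2.3054304, keeping 57.6945696.
Round 1 (the publisher proposes): the author can get 57.6945696 next round, worth 0.98 × 57.6945696 = 56.540678208 now; the publisher offers that and keeps 3.459321792.

56.54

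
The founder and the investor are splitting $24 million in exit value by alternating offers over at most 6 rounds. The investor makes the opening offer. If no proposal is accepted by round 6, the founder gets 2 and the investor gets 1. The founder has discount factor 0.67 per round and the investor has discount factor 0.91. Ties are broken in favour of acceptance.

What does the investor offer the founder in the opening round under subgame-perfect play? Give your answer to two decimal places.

Round 6 (the founder proposes): the investor gets 1 if talks fail, so the founder offers 1 and keeps 23.
Round 5 (the investor proposes): the founder can get 23 next round, worth 0.67 × 23 = 15.41 now, so the investor offers 15.41, keeping 8.59.
Round 4 (the founder proposes): the investor can get 8.59 next round, worth 0.91 × 8.59 = 7.8169 now. The founder offers 7.8169 and keeps 24 − 7.8169 = 16.1831.
Round 3 (the investor proposes): the founder can get 16.1831 next round, worth 0.67 × 16.1831 = 10.842677 now; the investor offers that and keeps 13.157323.
Round 2 (the founder proposes): the investor can get 13.157323 next round, worth 0.91 × 13.157323 = 11.97316393 now, so the founder offers 11.97316393, keeping 12.02683607.
Round 1 (the investor proposes): the founder can get 12.02683607 next round, worth 0.67 × 12.02683607 = 8.0579801669 now; the investor offers that and keeps 15.9420198331.

8.06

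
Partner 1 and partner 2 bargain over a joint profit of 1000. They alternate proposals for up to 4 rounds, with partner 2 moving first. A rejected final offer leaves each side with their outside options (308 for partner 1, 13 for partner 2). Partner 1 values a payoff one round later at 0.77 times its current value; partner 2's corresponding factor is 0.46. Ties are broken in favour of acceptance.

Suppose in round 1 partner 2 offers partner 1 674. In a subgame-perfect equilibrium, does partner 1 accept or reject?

Round 4 (partner 1 proposes): partner 2 gets 13 if talks fail, so partner 1 offers 13 and keeps 987.
Round 3 (partner 2 proposes): partner 1 can get 987 next round, worth 0.77 × 987 = 759.99 now; partner 2 offers that and keeps 240.01.
Round 2 (partner 1 proposes): partner 2 can get 240.01 next round, worth 0.46 × 240.01 = 110.4046 now. Partner 1 offers 110.4046 and keeps 1000 − 110.4046 = 889.5954.
So by rejecting in round 1, partner 1 gets 889.5954 next round, worth 0.77 × 889.5954 = 684.988458 now.
Offer 674 < 684.988458, so partner 1 rejects.

Reject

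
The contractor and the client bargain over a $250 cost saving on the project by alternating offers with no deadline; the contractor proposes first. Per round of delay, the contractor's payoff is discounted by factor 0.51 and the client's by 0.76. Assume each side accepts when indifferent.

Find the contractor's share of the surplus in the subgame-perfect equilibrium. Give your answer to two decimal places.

In a stationary SPE each proposer offers the other exactly their discounted continuation value.
If the contractor keeps x when proposing and the client keeps y when proposing, then x = 250 − 0.76y and y = 250 − 0.51x.
Solving: x = 250(1 − 0.76) / (1 − 0.51·0.76) = 60 / 0.6124 ≈ 97.9752.
The client gets 250 − 97.9752 ≈ 152.0248.

97.98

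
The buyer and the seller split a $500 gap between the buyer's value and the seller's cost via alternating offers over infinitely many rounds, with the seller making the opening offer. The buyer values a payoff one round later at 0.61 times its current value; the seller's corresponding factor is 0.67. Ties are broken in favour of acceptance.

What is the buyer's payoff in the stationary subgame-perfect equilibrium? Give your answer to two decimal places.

170.22

Let x be the seller's share when the seller proposes and y be the buyer's share when the buyer proposes.
The buyer accepts iff offered ≥ 0.61·y, so x = 500 − 0.61y. Symmetrically y = 500 − 0.67x.
Substituting: x = 500 − 0.61(500 − 0.67x), giving x(1 − 0.67·0.61) = 500(1 − 0.61).
So x = 500 × 0.39 / 0.5913 ≈ 329.7818, and the buyer receives 500 − x ≈ 170.2182.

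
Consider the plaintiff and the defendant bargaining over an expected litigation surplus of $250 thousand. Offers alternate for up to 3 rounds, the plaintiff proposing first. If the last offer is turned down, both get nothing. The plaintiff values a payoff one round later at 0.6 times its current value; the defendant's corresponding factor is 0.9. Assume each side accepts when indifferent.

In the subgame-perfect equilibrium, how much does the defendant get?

90

Work backward from the last round.
Round 3 (the plaintiff proposes): the defendant will accept anything ≥ 0, so the plaintiff offers 0 and keeps 250.
Round 2 (the defendant proposes): the plaintiff can get 250 next round, worth 0.6 × 250 = 150 now, so the defendant offers 150, keeping 100.
Round 1 (the plaintiff proposes): the defendant can get 100 next round, worth 0.9 × 100 = 90 now, so the plaintiff offers 90, keeping 160.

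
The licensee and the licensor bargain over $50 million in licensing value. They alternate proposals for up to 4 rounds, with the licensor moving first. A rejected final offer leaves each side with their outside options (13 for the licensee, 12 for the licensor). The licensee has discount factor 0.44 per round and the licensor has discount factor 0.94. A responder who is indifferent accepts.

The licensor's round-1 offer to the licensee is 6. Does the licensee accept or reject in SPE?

Reject

Work out the licensee's continuation value if the offer is rejected.
Round 4 (the licensee proposes): the licensor gets 12 if talks fail, so the licensee offers 12 and keeps 38.
Round 3 (the licensor proposes): the licensee can get 38 next round, worth 0.44 × 38 = 16.72 now, so the licensor offers 16.72, keeping 33.28.
Round 2 (the licensee proposes): the licensor can get 33.28 next round, worth 0.94 × 33.28 = 31.2832 now; the licensee offers that and keeps 18.7168.
So by rejecting in round 1, the licensee gets 18.7168 next round, worth 0.44 × 18.7168 = 8.235392 now.
Offer 6 < 8.235392, so the licensee rejects.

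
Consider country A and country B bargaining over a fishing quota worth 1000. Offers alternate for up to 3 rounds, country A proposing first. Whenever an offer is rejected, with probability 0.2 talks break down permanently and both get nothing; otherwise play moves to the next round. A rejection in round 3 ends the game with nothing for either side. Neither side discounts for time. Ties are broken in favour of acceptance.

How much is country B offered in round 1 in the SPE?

160

By backward induction:
Round 3 (country A proposes): country B will accept anything ≥ 0, so country A offers 0 and keeps 1000.
Round 2 (country B proposes): rejecting gives country A an expected 0.8 × 1000 = 800. Country B offers 800 and keeps 1000 − 800 = 200.
Round 1 (country A proposes): rejecting gives country B an expected 0.8 × 200 = 160. Country A offers 160 and keeps 1000 − 160 = 840.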